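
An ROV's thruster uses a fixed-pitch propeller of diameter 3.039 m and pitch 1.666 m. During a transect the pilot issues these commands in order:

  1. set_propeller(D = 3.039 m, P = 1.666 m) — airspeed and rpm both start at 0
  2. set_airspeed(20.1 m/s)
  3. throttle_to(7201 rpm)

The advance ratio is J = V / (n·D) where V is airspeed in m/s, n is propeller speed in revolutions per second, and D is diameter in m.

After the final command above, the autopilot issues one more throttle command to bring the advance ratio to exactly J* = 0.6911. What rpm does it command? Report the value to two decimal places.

set_propeller: D = 3.039 m, P = 1.666 m (p = P/D = 0.548207); state ← (V=0, rpm=0)
set_airspeed(20.1): V ← 20.1 m/s
throttle_to(7201): rpm ← 7201
final state: V = 20.1 m/s, rpm = 7201 → n = rpm/60 = 120.016667 rev/s
target J* = 0.6911; solve J* = V/(n·D) for n: n = V/(J*·D) = 20.1/(0.6911 × 3.039) = 9.570276 rev/s
rpm = 60·n = 574.216562

rpm = 574.22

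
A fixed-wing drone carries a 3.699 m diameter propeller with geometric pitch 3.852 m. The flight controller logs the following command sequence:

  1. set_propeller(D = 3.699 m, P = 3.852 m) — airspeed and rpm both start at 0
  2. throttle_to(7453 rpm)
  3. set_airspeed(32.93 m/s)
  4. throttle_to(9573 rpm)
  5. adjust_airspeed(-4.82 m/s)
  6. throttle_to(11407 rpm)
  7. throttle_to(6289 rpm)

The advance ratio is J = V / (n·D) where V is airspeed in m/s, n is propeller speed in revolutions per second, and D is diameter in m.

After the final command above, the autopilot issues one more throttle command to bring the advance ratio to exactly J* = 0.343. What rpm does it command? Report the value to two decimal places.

rpm = 1329.33

set_propeller: D = 3.699 m, P = 3.852 m (p = P/D = 1.041363); state ← (V=0, rpm=0)
throttle_to(7453): rpm ← 7453
set_airspeed(32.93): V ← 32.93 m/s
throttle_to(9573): rpm ← 9573
adjust_airspeed(-4.82): V ← 32.93 -4.82 = 28.11 m/s
throttle_to(11407): rpm ← 11407
throttle_to(6289): rpm ← 6289
final state: V = 28.11 m/s, rpm = 6289 → n = rpm/60 = 104.816667 rev/s
target J* = 0.343; solve J* = V/(n·D) for n: n = V/(J*·D) = 28.11/(0.343 × 3.699) = 22.155543 rev/s
rpm = 60·n = 1329.332567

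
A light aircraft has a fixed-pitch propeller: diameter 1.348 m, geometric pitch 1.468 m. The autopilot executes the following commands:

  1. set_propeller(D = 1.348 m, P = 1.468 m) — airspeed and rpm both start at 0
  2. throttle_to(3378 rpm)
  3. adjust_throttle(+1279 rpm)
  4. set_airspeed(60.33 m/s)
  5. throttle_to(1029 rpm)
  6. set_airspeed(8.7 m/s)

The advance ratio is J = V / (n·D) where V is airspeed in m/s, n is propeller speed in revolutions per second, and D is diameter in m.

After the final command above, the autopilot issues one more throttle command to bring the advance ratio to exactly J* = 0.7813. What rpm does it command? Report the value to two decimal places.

set_propeller: D = 1.348 m, P = 1.468 m (p = P/D = 1.089021); state ← (V=0, rpm=0)
throttle_to(3378): rpm ← 3378
adjust_throttle(+1279): rpm ← 3378 +1279 = 4657
set_airspeed(60.33): V ← 60.33 m/s
throttle_to(1029): rpm ← 1029
set_airspeed(8.7): V ← 8.7 m/s
final state: V = 8.7 m/s, rpm = 1029 → n = rpm/60 = 17.150000 rev/s
target J* = 0.7813; solve J* = V/(n·D) for n: n = V/(J*·D) = 8.7/(0.7813 × 1.348) = 8.260599 rev/s
rpm = 60·n = 495.635935

rpm = 495.64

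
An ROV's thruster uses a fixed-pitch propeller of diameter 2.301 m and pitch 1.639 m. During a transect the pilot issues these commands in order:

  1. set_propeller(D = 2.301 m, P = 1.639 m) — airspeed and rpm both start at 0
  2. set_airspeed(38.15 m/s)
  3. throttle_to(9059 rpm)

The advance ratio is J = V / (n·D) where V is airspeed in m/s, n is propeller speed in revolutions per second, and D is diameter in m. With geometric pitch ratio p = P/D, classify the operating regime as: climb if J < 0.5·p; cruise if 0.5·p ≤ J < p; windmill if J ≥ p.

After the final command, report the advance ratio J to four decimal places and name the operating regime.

set_propeller: D = 2.301 m, P = 1.639 m (p = P/D = 0.712299); state ← (V=0, rpm=0)
set_airspeed(38.15): V ← 38.15 m/s
throttle_to(9059): rpm ← 9059
final state: V = 38.15 m/s, rpm = 9059 → n = rpm/60 = 150.983333 rev/s
J = V / (n·D) = 38.15 / (150.983333 × 2.301) = 0.109812
regime bands: climb J<0.3561 | cruise [0.3561, 0.7123) | windmill J≥0.7123
J = 0.1098 → climb

J = 0.1098, regime = climb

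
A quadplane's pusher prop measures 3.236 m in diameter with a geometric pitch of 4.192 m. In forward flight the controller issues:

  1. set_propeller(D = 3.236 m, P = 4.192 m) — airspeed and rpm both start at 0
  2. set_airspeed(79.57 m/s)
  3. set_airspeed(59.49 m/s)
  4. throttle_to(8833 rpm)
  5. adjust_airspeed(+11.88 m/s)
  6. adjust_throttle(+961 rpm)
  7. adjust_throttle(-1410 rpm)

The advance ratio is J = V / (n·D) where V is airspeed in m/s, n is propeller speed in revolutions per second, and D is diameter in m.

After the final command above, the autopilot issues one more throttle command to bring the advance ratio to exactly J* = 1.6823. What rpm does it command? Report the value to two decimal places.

rpm = 786.60

set_propeller: D = 3.236 m, P = 4.192 m (p = P/D = 1.295426); state ← (V=0, rpm=0)
set_airspeed(79.57): V ← 79.57 m/s
set_airspeed(59.49): V ← 59.49 m/s
throttle_to(8833): rpm ← 8833
adjust_airspeed(+11.88): V ← 59.49 +11.88 = 71.37 m/s
adjust_throttle(+961): rpm ← 8833 +961 = 9794
adjust_throttle(-1410): rpm ← 9794 -1410 = 8384
final state: V = 71.37 m/s, rpm = 8384 → n = rpm/60 = 139.733333 rev/s
target J* = 1.6823; solve J* = V/(n·D) for n: n = V/(J*·D) = 71.37/(1.6823 × 3.236) = 13.110032 rev/s
rpm = 60·n = 786.601897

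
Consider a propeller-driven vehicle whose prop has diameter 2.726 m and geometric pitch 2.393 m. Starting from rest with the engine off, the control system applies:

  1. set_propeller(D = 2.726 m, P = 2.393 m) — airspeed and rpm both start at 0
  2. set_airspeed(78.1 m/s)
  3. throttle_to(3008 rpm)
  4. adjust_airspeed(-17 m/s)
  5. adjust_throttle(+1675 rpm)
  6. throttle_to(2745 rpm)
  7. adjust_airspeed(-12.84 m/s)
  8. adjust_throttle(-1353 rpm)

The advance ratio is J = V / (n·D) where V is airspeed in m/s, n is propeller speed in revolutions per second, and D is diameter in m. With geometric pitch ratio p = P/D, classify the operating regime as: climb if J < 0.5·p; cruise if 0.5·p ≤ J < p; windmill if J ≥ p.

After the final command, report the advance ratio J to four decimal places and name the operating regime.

set_propeller: D = 2.726 m, P = 2.393 m (p = P/D = 0.877843); state ← (V=0, rpm=0)
set_airspeed(78.1): V ← 78.1 m/s
throttle_to(3008): rpm ← 3008
adjust_airspeed(-17): V ← 78.1 -17 = 61.1 m/s
adjust_throttle(+1675): rpm ← 3008 +1675 = 4683
throttle_to(2745): rpm ← 2745
adjust_airspeed(-12.84): V ← 61.1 -12.84 = 48.26 m/s
adjust_throttle(-1353): rpm ← 2745 -1353 = 1392
final state: V = 48.26 m/s, rpm = 1392 → n = rpm/60 = 23.200000 rev/s
J = V / (n·D) = 48.26 / (23.200000 × 2.726) = 0.763086
regime bands: climb J<0.4389 | cruise [0.4389, 0.8778) | windmill J≥0.8778
J = 0.7631 → cruise

J = 0.7631, regime = cruise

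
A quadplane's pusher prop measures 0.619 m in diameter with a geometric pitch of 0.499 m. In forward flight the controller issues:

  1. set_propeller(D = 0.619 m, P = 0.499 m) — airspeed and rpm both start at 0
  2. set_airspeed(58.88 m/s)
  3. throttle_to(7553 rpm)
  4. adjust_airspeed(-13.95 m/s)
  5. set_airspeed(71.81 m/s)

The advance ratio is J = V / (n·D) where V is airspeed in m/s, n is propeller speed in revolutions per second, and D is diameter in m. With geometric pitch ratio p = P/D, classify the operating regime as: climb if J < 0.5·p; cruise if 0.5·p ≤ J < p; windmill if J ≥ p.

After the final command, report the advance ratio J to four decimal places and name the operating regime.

J = 0.9216, regime = windmill

set_propeller: D = 0.619 m, P = 0.499 m (p = P/D = 0.806139); state ← (V=0, rpm=0)
set_airspeed(58.88): V ← 58.88 m/s
throttle_to(7553): rpm ← 7553
adjust_airspeed(-13.95): V ← 58.88 -13.95 = 44.93 m/s
set_airspeed(71.81): V ← 71.81 m/s
final state: V = 71.81 m/s, rpm = 7553 → n = rpm/60 = 125.883333 rev/s
J = V / (n·D) = 71.81 / (125.883333 × 0.619) = 0.921565
regime bands: climb J<0.4031 | cruise [0.4031, 0.8061) | windmill J≥0.8061
J = 0.9216 → windmill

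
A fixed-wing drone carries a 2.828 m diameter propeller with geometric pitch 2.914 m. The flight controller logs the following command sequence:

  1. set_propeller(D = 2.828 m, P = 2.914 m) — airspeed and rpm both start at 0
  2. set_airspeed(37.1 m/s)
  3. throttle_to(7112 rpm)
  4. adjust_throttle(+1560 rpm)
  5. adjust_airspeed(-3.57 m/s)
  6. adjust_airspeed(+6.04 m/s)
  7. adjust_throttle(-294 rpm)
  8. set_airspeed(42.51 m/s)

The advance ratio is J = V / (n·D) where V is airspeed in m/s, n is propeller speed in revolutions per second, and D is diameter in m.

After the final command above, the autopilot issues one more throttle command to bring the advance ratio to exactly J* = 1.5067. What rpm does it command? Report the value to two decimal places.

rpm = 598.60

set_propeller: D = 2.828 m, P = 2.914 m (p = P/D = 1.030410); state ← (V=0, rpm=0)
set_airspeed(37.1): V ← 37.1 m/s
throttle_to(7112): rpm ← 7112
adjust_throttle(+1560): rpm ← 7112 +1560 = 8672
adjust_airspeed(-3.57): V ← 37.1 -3.57 = 33.53 m/s
adjust_airspeed(+6.04): V ← 33.53 +6.04 = 39.57 m/s
adjust_throttle(-294): rpm ← 8672 -294 = 8378
set_airspeed(42.51): V ← 42.51 m/s
final state: V = 42.51 m/s, rpm = 8378 → n = rpm/60 = 139.633333 rev/s
target J* = 1.5067; solve J* = V/(n·D) for n: n = V/(J*·D) = 42.51/(1.5067 × 2.828) = 9.976654 rev/s
rpm = 60·n = 598.599241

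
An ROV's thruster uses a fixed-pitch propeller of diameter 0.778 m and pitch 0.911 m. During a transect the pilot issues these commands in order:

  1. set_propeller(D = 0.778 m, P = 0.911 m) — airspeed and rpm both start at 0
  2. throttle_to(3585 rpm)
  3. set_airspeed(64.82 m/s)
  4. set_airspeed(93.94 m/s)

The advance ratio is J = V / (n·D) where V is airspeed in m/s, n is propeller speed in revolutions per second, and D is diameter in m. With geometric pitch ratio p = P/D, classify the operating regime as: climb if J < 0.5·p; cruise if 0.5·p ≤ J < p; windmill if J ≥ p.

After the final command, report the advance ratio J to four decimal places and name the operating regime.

set_propeller: D = 0.778 m, P = 0.911 m (p = P/D = 1.170951); state ← (V=0, rpm=0)
throttle_to(3585): rpm ← 3585
set_airspeed(64.82): V ← 64.82 m/s
set_airspeed(93.94): V ← 93.94 m/s
final state: V = 93.94 m/s, rpm = 3585 → n = rpm/60 = 59.750000 rev/s
J = V / (n·D) = 93.94 / (59.750000 × 0.778) = 2.020845
regime bands: climb J<0.5855 | cruise [0.5855, 1.1710) | windmill J≥1.1710
J = 2.0208 → windmill

J = 2.0208, regime = windmill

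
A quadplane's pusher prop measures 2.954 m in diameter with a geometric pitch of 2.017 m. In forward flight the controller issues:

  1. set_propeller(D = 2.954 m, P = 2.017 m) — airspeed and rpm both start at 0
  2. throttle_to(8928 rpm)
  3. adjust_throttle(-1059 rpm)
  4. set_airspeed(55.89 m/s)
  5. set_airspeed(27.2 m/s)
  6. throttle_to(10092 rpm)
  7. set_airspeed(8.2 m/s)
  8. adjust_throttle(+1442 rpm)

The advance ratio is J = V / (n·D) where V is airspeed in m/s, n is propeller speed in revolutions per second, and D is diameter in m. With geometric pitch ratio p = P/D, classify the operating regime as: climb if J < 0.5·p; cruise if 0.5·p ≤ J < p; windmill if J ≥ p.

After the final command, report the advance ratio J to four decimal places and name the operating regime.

set_propeller: D = 2.954 m, P = 2.017 m (p = P/D = 0.682803); state ← (V=0, rpm=0)
throttle_to(8928): rpm ← 8928
adjust_throttle(-1059): rpm ← 8928 -1059 = 7869
set_airspeed(55.89): V ← 55.89 m/s
set_airspeed(27.2): V ← 27.2 m/s
throttle_to(10092): rpm ← 10092
set_airspeed(8.2): V ← 8.2 m/s
adjust_throttle(+1442): rpm ← 10092 +1442 = 11534
final state: V = 8.2 m/s, rpm = 11534 → n = rpm/60 = 192.233333 rev/s
J = V / (n·D) = 8.2 / (192.233333 × 2.954) = 0.014440
regime bands: climb J<0.3414 | cruise [0.3414, 0.6828) | windmill J≥0.6828
J = 0.0144 → climb

J = 0.0144, regime = climb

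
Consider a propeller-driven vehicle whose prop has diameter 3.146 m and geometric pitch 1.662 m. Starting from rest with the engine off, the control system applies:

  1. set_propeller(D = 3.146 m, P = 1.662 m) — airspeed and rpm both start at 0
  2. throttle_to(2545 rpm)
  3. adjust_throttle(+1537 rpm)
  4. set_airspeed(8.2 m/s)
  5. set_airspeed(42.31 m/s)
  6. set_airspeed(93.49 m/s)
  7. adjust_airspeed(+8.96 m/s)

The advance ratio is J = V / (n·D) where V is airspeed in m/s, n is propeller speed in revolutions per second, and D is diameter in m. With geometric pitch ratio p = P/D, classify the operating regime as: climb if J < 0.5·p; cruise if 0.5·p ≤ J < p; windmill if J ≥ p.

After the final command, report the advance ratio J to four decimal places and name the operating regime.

J = 0.4787, regime = cruise

set_propeller: D = 3.146 m, P = 1.662 m (p = P/D = 0.528290); state ← (V=0, rpm=0)
throttle_to(2545): rpm ← 2545
adjust_throttle(+1537): rpm ← 2545 +1537 = 4082
set_airspeed(8.2): V ← 8.2 m/s
set_airspeed(42.31): V ← 42.31 m/s
set_airspeed(93.49): V ← 93.49 m/s
adjust_airspeed(+8.96): V ← 93.49 +8.96 = 102.45 m/s
final state: V = 102.45 m/s, rpm = 4082 → n = rpm/60 = 68.033333 rev/s
J = V / (n·D) = 102.45 / (68.033333 × 3.146) = 0.478665
regime bands: climb J<0.2641 | cruise [0.2641, 0.5283) | windmill J≥0.5283
J = 0.4787 → cruise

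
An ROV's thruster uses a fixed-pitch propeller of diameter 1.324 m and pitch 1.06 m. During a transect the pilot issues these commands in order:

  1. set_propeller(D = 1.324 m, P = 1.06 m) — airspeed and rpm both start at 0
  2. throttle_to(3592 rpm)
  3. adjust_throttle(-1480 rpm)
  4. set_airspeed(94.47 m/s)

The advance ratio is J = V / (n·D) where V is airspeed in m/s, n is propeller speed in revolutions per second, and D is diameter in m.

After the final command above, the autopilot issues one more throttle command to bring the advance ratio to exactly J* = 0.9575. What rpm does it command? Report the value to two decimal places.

rpm = 4471.14

set_propeller: D = 1.324 m, P = 1.06 m (p = P/D = 0.800604); state ← (V=0, rpm=0)
throttle_to(3592): rpm ← 3592
adjust_throttle(-1480): rpm ← 3592 -1480 = 2112
set_airspeed(94.47): V ← 94.47 m/s
final state: V = 94.47 m/s, rpm = 2112 → n = rpm/60 = 35.200000 rev/s
target J* = 0.9575; solve J* = V/(n·D) for n: n = V/(J*·D) = 94.47/(0.9575 × 1.324) = 74.519022 rev/s
rpm = 60·n = 4471.141331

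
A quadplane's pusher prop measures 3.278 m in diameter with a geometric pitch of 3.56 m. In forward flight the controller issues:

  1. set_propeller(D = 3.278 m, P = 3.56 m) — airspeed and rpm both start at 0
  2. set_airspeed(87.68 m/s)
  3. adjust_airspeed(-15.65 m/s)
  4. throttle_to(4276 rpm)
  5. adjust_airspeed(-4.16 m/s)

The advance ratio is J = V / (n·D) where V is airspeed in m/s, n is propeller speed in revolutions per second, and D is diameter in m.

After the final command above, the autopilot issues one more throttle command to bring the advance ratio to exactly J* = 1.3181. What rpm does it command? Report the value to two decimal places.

rpm = 942.48

set_propeller: D = 3.278 m, P = 3.56 m (p = P/D = 1.086028); state ← (V=0, rpm=0)
set_airspeed(87.68): V ← 87.68 m/s
adjust_airspeed(-15.65): V ← 87.68 -15.65 = 72.03 m/s
throttle_to(4276): rpm ← 4276
adjust_airspeed(-4.16): V ← 72.03 -4.16 = 67.87 m/s
final state: V = 67.87 m/s, rpm = 4276 → n = rpm/60 = 71.266667 rev/s
target J* = 1.3181; solve J* = V/(n·D) for n: n = V/(J*·D) = 67.87/(1.3181 × 3.278) = 15.707987 rev/s
rpm = 60·n = 942.479235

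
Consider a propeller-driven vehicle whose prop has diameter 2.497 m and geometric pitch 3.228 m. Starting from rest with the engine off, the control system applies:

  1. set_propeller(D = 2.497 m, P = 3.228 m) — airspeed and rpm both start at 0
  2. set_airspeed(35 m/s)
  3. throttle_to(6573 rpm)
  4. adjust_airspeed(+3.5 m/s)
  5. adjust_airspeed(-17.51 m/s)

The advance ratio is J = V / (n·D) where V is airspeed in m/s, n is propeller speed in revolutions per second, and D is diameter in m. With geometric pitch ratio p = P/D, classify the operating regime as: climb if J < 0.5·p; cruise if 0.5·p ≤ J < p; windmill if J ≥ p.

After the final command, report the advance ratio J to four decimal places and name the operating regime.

set_propeller: D = 2.497 m, P = 3.228 m (p = P/D = 1.292751); state ← (V=0, rpm=0)
set_airspeed(35): V ← 35 m/s
throttle_to(6573): rpm ← 6573
adjust_airspeed(+3.5): V ← 35 +3.5 = 38.5 m/s
adjust_airspeed(-17.51): V ← 38.5 -17.51 = 20.99 m/s
final state: V = 20.99 m/s, rpm = 6573 → n = rpm/60 = 109.550000 rev/s
J = V / (n·D) = 20.99 / (109.550000 × 2.497) = 0.076733
regime bands: climb J<0.6464 | cruise [0.6464, 1.2928) | windmill J≥1.2928
J = 0.0767 → climb

J = 0.0767, regime = climb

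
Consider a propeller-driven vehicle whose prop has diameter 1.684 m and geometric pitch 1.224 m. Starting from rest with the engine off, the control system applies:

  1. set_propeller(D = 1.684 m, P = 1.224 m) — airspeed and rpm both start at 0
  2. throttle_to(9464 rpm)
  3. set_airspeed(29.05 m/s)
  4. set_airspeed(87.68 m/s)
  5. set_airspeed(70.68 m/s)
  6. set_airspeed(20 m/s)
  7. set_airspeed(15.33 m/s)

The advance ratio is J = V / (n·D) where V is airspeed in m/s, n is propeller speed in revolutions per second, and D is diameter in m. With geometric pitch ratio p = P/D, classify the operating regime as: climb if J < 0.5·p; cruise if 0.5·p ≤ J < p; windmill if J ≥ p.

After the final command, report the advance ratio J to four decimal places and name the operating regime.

set_propeller: D = 1.684 m, P = 1.224 m (p = P/D = 0.726841); state ← (V=0, rpm=0)
throttle_to(9464): rpm ← 9464
set_airspeed(29.05): V ← 29.05 m/s
set_airspeed(87.68): V ← 87.68 m/s
set_airspeed(70.68): V ← 70.68 m/s
set_airspeed(20): V ← 20 m/s
set_airspeed(15.33): V ← 15.33 m/s
final state: V = 15.33 m/s, rpm = 9464 → n = rpm/60 = 157.733333 rev/s
J = V / (n·D) = 15.33 / (157.733333 × 1.684) = 0.057713
regime bands: climb J<0.3634 | cruise [0.3634, 0.7268) | windmill J≥0.7268
J = 0.0577 → climb

J = 0.0577, regime = climb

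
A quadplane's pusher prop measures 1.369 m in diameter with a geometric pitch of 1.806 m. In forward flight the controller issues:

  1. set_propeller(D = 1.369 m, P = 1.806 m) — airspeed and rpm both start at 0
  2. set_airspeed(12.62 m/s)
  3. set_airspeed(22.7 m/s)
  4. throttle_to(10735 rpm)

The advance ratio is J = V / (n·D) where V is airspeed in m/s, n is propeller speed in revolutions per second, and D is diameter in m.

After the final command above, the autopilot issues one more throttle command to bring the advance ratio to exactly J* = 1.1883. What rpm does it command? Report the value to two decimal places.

set_propeller: D = 1.369 m, P = 1.806 m (p = P/D = 1.319211); state ← (V=0, rpm=0)
set_airspeed(12.62): V ← 12.62 m/s
set_airspeed(22.7): V ← 22.7 m/s
throttle_to(10735): rpm ← 10735
final state: V = 22.7 m/s, rpm = 10735 → n = rpm/60 = 178.916667 rev/s
target J* = 1.1883; solve J* = V/(n·D) for n: n = V/(J*·D) = 22.7/(1.1883 × 1.369) = 13.953923 rev/s
rpm = 60·n = 837.235360

rpm = 837.24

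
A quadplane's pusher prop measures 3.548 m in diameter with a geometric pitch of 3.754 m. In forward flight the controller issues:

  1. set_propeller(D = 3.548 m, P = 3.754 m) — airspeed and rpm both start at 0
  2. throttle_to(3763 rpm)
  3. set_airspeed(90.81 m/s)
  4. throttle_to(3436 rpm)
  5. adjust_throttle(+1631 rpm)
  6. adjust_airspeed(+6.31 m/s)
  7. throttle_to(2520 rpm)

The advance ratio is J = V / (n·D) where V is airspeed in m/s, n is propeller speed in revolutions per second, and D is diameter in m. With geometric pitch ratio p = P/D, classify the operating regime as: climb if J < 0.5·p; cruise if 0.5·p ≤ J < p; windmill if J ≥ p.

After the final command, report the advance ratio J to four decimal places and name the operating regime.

set_propeller: D = 3.548 m, P = 3.754 m (p = P/D = 1.058061); state ← (V=0, rpm=0)
throttle_to(3763): rpm ← 3763
set_airspeed(90.81): V ← 90.81 m/s
throttle_to(3436): rpm ← 3436
adjust_throttle(+1631): rpm ← 3436 +1631 = 5067
adjust_airspeed(+6.31): V ← 90.81 +6.31 = 97.12 m/s
throttle_to(2520): rpm ← 2520
final state: V = 97.12 m/s, rpm = 2520 → n = rpm/60 = 42.000000 rev/s
J = V / (n·D) = 97.12 / (42.000000 × 3.548) = 0.651742
regime bands: climb J<0.5290 | cruise [0.5290, 1.0581) | windmill J≥1.0581
J = 0.6517 → cruise

J = 0.6517, regime = cruise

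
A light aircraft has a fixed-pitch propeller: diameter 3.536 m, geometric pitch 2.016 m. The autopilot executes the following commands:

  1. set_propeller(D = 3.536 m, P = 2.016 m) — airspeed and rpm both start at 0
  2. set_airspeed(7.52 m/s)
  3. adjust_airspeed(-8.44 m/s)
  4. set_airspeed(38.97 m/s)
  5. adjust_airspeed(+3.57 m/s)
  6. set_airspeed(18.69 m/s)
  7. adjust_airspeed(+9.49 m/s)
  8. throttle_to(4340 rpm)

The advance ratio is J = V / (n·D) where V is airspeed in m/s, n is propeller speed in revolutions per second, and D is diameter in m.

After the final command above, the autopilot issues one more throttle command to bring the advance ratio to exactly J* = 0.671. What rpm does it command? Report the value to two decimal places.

rpm = 712.62

set_propeller: D = 3.536 m, P = 2.016 m (p = P/D = 0.570136); state ← (V=0, rpm=0)
set_airspeed(7.52): V ← 7.52 m/s
adjust_airspeed(-8.44): V ← 7.52 -8.44 = -0.92 m/s
set_airspeed(38.97): V ← 38.97 m/s
adjust_airspeed(+3.57): V ← 38.97 +3.57 = 42.54 m/s
set_airspeed(18.69): V ← 18.69 m/s
adjust_airspeed(+9.49): V ← 18.69 +9.49 = 28.18 m/s
throttle_to(4340): rpm ← 4340
final state: V = 28.18 m/s, rpm = 4340 → n = rpm/60 = 72.333333 rev/s
target J* = 0.671; solve J* = V/(n·D) for n: n = V/(J*·D) = 28.18/(0.671 × 3.536) = 11.876985 rev/s
rpm = 60·n = 712.619107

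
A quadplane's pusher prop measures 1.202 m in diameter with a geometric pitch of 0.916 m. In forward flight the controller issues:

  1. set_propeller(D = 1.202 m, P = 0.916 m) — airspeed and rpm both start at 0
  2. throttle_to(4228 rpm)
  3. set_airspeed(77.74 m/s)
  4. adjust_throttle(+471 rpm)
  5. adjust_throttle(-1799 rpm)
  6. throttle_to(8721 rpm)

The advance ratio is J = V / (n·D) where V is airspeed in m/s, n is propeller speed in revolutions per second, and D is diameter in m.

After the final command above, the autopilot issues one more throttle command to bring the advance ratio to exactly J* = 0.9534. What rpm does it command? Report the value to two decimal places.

rpm = 4070.20

set_propeller: D = 1.202 m, P = 0.916 m (p = P/D = 0.762063); state ← (V=0, rpm=0)
throttle_to(4228): rpm ← 4228
set_airspeed(77.74): V ← 77.74 m/s
adjust_throttle(+471): rpm ← 4228 +471 = 4699
adjust_throttle(-1799): rpm ← 4699 -1799 = 2900
throttle_to(8721): rpm ← 8721
final state: V = 77.74 m/s, rpm = 8721 → n = rpm/60 = 145.350000 rev/s
target J* = 0.9534; solve J* = V/(n·D) for n: n = V/(J*·D) = 77.74/(0.9534 × 1.202) = 67.836732 rev/s
rpm = 60·n = 4070.203950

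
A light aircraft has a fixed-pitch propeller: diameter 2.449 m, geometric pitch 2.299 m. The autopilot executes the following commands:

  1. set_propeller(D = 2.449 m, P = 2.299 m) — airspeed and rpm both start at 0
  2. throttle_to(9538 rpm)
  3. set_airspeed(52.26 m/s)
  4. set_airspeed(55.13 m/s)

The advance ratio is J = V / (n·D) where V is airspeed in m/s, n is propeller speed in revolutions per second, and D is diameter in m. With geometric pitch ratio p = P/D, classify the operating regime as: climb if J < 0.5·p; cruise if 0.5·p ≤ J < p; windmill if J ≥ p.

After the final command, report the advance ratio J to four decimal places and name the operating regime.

J = 0.1416, regime = climb

set_propeller: D = 2.449 m, P = 2.299 m (p = P/D = 0.938751); state ← (V=0, rpm=0)
throttle_to(9538): rpm ← 9538
set_airspeed(52.26): V ← 52.26 m/s
set_airspeed(55.13): V ← 55.13 m/s
final state: V = 55.13 m/s, rpm = 9538 → n = rpm/60 = 158.966667 rev/s
J = V / (n·D) = 55.13 / (158.966667 × 2.449) = 0.141610
regime bands: climb J<0.4694 | cruise [0.4694, 0.9388) | windmill J≥0.9388
J = 0.1416 → climb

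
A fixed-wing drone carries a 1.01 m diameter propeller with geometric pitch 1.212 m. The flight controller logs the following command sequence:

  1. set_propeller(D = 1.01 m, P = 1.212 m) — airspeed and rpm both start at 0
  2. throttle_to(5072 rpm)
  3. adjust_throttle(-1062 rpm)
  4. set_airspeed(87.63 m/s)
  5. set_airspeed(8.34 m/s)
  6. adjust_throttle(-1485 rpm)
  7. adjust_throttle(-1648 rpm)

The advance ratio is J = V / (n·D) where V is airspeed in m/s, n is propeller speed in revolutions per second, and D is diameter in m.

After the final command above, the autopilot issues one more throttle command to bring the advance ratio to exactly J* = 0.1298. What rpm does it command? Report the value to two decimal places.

rpm = 3816.99

set_propeller: D = 1.01 m, P = 1.212 m (p = P/D = 1.200000); state ← (V=0, rpm=0)
throttle_to(5072): rpm ← 5072
adjust_throttle(-1062): rpm ← 5072 -1062 = 4010
set_airspeed(87.63): V ← 87.63 m/s
set_airspeed(8.34): V ← 8.34 m/s
adjust_throttle(-1485): rpm ← 4010 -1485 = 2525
adjust_throttle(-1648): rpm ← 2525 -1648 = 877
final state: V = 8.34 m/s, rpm = 877 → n = rpm/60 = 14.616667 rev/s
target J* = 0.1298; solve J* = V/(n·D) for n: n = V/(J*·D) = 8.34/(0.1298 × 1.01) = 63.616531 rev/s
rpm = 60·n = 3816.991869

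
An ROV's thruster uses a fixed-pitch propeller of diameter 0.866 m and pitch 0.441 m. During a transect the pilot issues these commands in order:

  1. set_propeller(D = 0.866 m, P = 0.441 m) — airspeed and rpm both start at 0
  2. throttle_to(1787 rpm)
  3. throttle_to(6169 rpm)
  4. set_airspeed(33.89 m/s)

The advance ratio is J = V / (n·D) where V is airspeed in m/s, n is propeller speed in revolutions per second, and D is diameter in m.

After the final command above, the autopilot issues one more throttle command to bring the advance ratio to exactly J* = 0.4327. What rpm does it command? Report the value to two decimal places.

set_propeller: D = 0.866 m, P = 0.441 m (p = P/D = 0.509238); state ← (V=0, rpm=0)
throttle_to(1787): rpm ← 1787
throttle_to(6169): rpm ← 6169
set_airspeed(33.89): V ← 33.89 m/s
final state: V = 33.89 m/s, rpm = 6169 → n = rpm/60 = 102.816667 rev/s
target J* = 0.4327; solve J* = V/(n·D) for n: n = V/(J*·D) = 33.89/(0.4327 × 0.866) = 90.441297 rev/s
rpm = 60·n = 5426.477817

rpm = 5426.48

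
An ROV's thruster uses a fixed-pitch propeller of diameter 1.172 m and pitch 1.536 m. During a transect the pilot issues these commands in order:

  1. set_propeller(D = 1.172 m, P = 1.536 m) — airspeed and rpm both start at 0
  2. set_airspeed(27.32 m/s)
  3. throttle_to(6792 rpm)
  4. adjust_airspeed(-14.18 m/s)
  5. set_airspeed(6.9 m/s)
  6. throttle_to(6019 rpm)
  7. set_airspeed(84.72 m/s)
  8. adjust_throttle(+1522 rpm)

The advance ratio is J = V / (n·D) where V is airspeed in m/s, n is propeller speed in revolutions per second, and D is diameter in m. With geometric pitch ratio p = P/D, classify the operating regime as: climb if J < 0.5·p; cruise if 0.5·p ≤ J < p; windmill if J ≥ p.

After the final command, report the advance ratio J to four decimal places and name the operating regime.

J = 0.5751, regime = climb

set_propeller: D = 1.172 m, P = 1.536 m (p = P/D = 1.310580); state ← (V=0, rpm=0)
set_airspeed(27.32): V ← 27.32 m/s
throttle_to(6792): rpm ← 6792
adjust_airspeed(-14.18): V ← 27.32 -14.18 = 13.14 m/s
set_airspeed(6.9): V ← 6.9 m/s
throttle_to(6019): rpm ← 6019
set_airspeed(84.72): V ← 84.72 m/s
adjust_throttle(+1522): rpm ← 6019 +1522 = 7541
final state: V = 84.72 m/s, rpm = 7541 → n = rpm/60 = 125.683333 rev/s
J = V / (n·D) = 84.72 / (125.683333 × 1.172) = 0.575149
regime bands: climb J<0.6553 | cruise [0.6553, 1.3106) | windmill J≥1.3106
J = 0.5751 → climb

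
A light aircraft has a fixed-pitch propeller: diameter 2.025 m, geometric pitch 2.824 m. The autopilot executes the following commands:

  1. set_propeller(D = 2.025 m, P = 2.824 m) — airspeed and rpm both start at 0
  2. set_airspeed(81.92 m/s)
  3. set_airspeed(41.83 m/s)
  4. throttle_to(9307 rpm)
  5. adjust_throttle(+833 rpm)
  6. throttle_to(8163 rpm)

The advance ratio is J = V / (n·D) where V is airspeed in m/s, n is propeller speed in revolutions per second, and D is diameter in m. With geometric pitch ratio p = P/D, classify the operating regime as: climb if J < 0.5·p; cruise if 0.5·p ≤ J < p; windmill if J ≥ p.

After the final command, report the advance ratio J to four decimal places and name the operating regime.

set_propeller: D = 2.025 m, P = 2.824 m (p = P/D = 1.394568); state ← (V=0, rpm=0)
set_airspeed(81.92): V ← 81.92 m/s
set_airspeed(41.83): V ← 41.83 m/s
throttle_to(9307): rpm ← 9307
adjust_throttle(+833): rpm ← 9307 +833 = 10140
throttle_to(8163): rpm ← 8163
final state: V = 41.83 m/s, rpm = 8163 → n = rpm/60 = 136.050000 rev/s
J = V / (n·D) = 41.83 / (136.050000 × 2.025) = 0.151832
regime bands: climb J<0.6973 | cruise [0.6973, 1.3946) | windmill J≥1.3946
J = 0.1518 → climb

J = 0.1518, regime = climb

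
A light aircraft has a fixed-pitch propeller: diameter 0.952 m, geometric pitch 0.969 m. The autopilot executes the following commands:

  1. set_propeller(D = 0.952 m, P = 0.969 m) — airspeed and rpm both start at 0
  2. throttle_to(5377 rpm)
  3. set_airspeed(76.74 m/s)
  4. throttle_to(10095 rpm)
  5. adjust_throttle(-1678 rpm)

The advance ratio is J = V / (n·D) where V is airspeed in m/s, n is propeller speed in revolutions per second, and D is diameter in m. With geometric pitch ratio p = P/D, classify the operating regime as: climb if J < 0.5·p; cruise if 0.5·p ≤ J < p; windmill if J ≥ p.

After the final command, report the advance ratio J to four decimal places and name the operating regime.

set_propeller: D = 0.952 m, P = 0.969 m (p = P/D = 1.017857); state ← (V=0, rpm=0)
throttle_to(5377): rpm ← 5377
set_airspeed(76.74): V ← 76.74 m/s
throttle_to(10095): rpm ← 10095
adjust_throttle(-1678): rpm ← 10095 -1678 = 8417
final state: V = 76.74 m/s, rpm = 8417 → n = rpm/60 = 140.283333 rev/s
J = V / (n·D) = 76.74 / (140.283333 × 0.952) = 0.574617
regime bands: climb J<0.5089 | cruise [0.5089, 1.0179) | windmill J≥1.0179
J = 0.5746 → cruise

J = 0.5746, regime = cruise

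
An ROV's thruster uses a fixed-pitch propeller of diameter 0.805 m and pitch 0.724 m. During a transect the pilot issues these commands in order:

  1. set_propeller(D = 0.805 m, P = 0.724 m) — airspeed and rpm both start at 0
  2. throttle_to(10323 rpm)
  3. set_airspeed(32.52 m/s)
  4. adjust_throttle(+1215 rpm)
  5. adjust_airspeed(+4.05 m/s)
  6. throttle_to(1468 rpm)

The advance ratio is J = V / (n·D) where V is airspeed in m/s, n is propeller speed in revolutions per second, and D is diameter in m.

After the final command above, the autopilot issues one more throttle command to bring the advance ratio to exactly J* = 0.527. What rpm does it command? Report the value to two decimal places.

rpm = 5172.13

set_propeller: D = 0.805 m, P = 0.724 m (p = P/D = 0.899379); state ← (V=0, rpm=0)
throttle_to(10323): rpm ← 10323
set_airspeed(32.52): V ← 32.52 m/s
adjust_throttle(+1215): rpm ← 10323 +1215 = 11538
adjust_airspeed(+4.05): V ← 32.52 +4.05 = 36.57 m/s
throttle_to(1468): rpm ← 1468
final state: V = 36.57 m/s, rpm = 1468 → n = rpm/60 = 24.466667 rev/s
target J* = 0.527; solve J* = V/(n·D) for n: n = V/(J*·D) = 36.57/(0.527 × 0.805) = 86.202223 rev/s
rpm = 60·n = 5172.133369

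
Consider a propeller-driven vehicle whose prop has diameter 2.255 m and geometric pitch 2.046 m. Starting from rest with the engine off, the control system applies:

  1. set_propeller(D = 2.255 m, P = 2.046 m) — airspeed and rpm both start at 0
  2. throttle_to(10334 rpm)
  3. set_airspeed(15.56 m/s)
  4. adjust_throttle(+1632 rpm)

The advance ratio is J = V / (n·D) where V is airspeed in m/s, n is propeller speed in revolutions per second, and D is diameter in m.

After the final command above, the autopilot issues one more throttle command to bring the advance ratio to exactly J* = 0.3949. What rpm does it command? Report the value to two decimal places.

set_propeller: D = 2.255 m, P = 2.046 m (p = P/D = 0.907317); state ← (V=0, rpm=0)
throttle_to(10334): rpm ← 10334
set_airspeed(15.56): V ← 15.56 m/s
adjust_throttle(+1632): rpm ← 10334 +1632 = 11966
final state: V = 15.56 m/s, rpm = 11966 → n = rpm/60 = 199.433333 rev/s
target J* = 0.3949; solve J* = V/(n·D) for n: n = V/(J*·D) = 15.56/(0.3949 × 2.255) = 17.473339 rev/s
rpm = 60·n = 1048.400364

rpm = 1048.40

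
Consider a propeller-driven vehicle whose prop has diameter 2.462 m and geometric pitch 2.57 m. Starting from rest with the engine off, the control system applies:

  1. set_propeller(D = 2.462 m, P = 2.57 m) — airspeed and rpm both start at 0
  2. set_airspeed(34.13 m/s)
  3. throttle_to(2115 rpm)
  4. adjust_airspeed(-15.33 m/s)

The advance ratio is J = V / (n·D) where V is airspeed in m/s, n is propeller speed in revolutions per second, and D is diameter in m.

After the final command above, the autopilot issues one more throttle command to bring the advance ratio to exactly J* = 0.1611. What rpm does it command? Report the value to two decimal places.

rpm = 2843.97

set_propeller: D = 2.462 m, P = 2.57 m (p = P/D = 1.043867); state ← (V=0, rpm=0)
set_airspeed(34.13): V ← 34.13 m/s
throttle_to(2115): rpm ← 2115
adjust_airspeed(-15.33): V ← 34.13 -15.33 = 18.8 m/s
final state: V = 18.8 m/s, rpm = 2115 → n = rpm/60 = 35.250000 rev/s
target J* = 0.1611; solve J* = V/(n·D) for n: n = V/(J*·D) = 18.8/(0.1611 × 2.462) = 47.399555 rev/s
rpm = 60·n = 2843.973273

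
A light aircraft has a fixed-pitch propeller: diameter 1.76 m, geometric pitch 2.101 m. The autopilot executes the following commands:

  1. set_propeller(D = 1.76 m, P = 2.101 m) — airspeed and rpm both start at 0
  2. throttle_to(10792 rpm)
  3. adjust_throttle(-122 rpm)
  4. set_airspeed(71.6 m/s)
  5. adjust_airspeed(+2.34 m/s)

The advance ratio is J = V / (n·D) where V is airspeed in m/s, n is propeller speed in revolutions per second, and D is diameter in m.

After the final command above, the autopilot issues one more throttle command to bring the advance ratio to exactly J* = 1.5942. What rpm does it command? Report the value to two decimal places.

set_propeller: D = 1.76 m, P = 2.101 m (p = P/D = 1.193750); state ← (V=0, rpm=0)
throttle_to(10792): rpm ← 10792
adjust_throttle(-122): rpm ← 10792 -122 = 10670
set_airspeed(71.6): V ← 71.6 m/s
adjust_airspeed(+2.34): V ← 71.6 +2.34 = 73.94 m/s
final state: V = 73.94 m/s, rpm = 10670 → n = rpm/60 = 177.833333 rev/s
target J* = 1.5942; solve J* = V/(n·D) for n: n = V/(J*·D) = 73.94/(1.5942 × 1.76) = 26.352631 rev/s
rpm = 60·n = 1581.157834

rpm = 1581.16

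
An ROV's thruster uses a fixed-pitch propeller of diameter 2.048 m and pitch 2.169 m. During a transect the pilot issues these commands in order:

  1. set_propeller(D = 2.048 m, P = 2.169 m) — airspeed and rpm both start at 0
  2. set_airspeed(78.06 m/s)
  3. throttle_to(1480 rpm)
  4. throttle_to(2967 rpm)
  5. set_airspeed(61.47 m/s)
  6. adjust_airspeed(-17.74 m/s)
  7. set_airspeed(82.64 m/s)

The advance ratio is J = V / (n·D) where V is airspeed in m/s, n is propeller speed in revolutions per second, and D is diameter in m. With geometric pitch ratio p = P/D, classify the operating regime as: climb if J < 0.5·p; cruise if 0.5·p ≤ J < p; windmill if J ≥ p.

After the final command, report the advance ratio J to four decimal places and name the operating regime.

set_propeller: D = 2.048 m, P = 2.169 m (p = P/D = 1.059082); state ← (V=0, rpm=0)
set_airspeed(78.06): V ← 78.06 m/s
throttle_to(1480): rpm ← 1480
throttle_to(2967): rpm ← 2967
set_airspeed(61.47): V ← 61.47 m/s
adjust_airspeed(-17.74): V ← 61.47 -17.74 = 43.73 m/s
set_airspeed(82.64): V ← 82.64 m/s
final state: V = 82.64 m/s, rpm = 2967 → n = rpm/60 = 49.450000 rev/s
J = V / (n·D) = 82.64 / (49.450000 × 2.048) = 0.816007
regime bands: climb J<0.5295 | cruise [0.5295, 1.0591) | windmill J≥1.0591
J = 0.8160 → cruise

J = 0.8160, regime = cruise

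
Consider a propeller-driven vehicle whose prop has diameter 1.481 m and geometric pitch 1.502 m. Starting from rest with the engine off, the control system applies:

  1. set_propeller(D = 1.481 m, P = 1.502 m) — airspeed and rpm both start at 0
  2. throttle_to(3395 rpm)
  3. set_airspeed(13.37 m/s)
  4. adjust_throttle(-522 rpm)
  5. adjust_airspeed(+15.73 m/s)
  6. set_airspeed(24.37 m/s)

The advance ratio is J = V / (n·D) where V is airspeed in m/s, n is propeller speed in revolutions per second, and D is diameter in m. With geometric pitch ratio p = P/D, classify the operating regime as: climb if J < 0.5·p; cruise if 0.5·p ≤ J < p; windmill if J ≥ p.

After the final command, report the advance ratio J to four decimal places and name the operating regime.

set_propeller: D = 1.481 m, P = 1.502 m (p = P/D = 1.014180); state ← (V=0, rpm=0)
throttle_to(3395): rpm ← 3395
set_airspeed(13.37): V ← 13.37 m/s
adjust_throttle(-522): rpm ← 3395 -522 = 2873
adjust_airspeed(+15.73): V ← 13.37 +15.73 = 29.1 m/s
set_airspeed(24.37): V ← 24.37 m/s
final state: V = 24.37 m/s, rpm = 2873 → n = rpm/60 = 47.883333 rev/s
J = V / (n·D) = 24.37 / (47.883333 × 1.481) = 0.343650
regime bands: climb J<0.5071 | cruise [0.5071, 1.0142) | windmill J≥1.0142
J = 0.3436 → climb

J = 0.3436, regime = climb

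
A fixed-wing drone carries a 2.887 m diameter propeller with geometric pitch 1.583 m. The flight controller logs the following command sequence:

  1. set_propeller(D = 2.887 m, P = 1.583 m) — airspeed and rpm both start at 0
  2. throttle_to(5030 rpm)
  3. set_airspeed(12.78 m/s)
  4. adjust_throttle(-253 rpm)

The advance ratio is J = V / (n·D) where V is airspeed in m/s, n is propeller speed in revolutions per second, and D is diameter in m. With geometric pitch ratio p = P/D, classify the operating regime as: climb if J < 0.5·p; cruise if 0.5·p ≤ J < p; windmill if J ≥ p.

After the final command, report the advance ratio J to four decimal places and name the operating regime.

J = 0.0556, regime = climb

set_propeller: D = 2.887 m, P = 1.583 m (p = P/D = 0.548320); state ← (V=0, rpm=0)
throttle_to(5030): rpm ← 5030
set_airspeed(12.78): V ← 12.78 m/s
adjust_throttle(-253): rpm ← 5030 -253 = 4777
final state: V = 12.78 m/s, rpm = 4777 → n = rpm/60 = 79.616667 rev/s
J = V / (n·D) = 12.78 / (79.616667 × 2.887) = 0.055601
regime bands: climb J<0.2742 | cruise [0.2742, 0.5483) | windmill J≥0.5483
J = 0.0556 → climb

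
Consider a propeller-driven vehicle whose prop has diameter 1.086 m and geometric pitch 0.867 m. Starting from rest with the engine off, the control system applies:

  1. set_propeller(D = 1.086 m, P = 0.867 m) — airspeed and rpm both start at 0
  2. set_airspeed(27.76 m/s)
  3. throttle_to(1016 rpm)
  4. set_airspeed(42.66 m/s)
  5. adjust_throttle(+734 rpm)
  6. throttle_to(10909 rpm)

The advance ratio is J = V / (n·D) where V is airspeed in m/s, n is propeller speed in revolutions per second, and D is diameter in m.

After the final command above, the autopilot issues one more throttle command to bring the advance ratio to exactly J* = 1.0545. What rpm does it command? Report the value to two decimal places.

rpm = 2235.09

set_propeller: D = 1.086 m, P = 0.867 m (p = P/D = 0.798343); state ← (V=0, rpm=0)
set_airspeed(27.76): V ← 27.76 m/s
throttle_to(1016): rpm ← 1016
set_airspeed(42.66): V ← 42.66 m/s
adjust_throttle(+734): rpm ← 1016 +734 = 1750
throttle_to(10909): rpm ← 10909
final state: V = 42.66 m/s, rpm = 10909 → n = rpm/60 = 181.816667 rev/s
target J* = 1.0545; solve J* = V/(n·D) for n: n = V/(J*·D) = 42.66/(1.0545 × 1.086) = 37.251558 rev/s
rpm = 60·n = 2235.093483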